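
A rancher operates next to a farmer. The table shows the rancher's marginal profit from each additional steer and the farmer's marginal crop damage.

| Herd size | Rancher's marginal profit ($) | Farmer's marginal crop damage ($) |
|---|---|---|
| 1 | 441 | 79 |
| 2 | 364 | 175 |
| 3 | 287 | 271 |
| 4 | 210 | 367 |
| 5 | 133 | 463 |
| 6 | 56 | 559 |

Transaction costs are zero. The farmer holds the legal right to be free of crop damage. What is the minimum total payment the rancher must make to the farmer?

Efficient level: marginal profit ≥ marginal crop damage through level 3, so k* = 3.
With the farmer holding the right, the rancher must at least compensate total damage at k*: 79 + 175 + 271 = 525.

$525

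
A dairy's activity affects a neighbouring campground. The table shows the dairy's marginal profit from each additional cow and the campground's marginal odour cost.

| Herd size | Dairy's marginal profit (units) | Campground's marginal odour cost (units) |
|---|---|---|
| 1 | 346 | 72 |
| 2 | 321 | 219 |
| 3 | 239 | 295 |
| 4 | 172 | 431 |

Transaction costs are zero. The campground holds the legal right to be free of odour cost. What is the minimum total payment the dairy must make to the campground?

291

Efficient level: marginal profit ≥ marginal odour cost through level 2, so k* = 2.
With the campground holding the right, the dairy must at least compensate total damage at k*: 72 + 219 = 291.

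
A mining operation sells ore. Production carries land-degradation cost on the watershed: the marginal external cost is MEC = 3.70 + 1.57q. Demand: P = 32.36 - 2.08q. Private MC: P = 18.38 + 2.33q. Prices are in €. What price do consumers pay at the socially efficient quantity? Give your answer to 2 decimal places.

P = €28.78

Social marginal cost = private MC + MEC = 22.08 + 3.90q.
Set SMC = demand: 22.08 + 3.90q = 32.36 - 2.08q → q* = 1.7191.
Consumer price on the demand curve at q*: 32.36 − 2.08×1.7191 = 28.7843.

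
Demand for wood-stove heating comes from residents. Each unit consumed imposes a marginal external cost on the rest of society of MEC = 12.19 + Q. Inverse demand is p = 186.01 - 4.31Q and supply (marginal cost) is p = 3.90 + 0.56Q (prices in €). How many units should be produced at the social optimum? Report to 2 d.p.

Q* = 28.95

Social marginal benefit = demand − MEC = 173.82 - 5.31Q.
Set SMB = MC: 173.82 - 5.31Q = 3.90 + 0.56Q → Q* = 28.9472.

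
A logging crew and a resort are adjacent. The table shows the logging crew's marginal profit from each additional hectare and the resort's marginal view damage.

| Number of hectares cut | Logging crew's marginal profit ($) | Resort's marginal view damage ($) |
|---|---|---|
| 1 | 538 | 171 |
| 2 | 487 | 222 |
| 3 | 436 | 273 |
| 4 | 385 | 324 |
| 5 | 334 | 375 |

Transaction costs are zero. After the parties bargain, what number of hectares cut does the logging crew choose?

4

Bargaining reaches the level where marginal profit last exceeds marginal view damage.
That holds through level 4 (385 ≥ 324) but not at 5 (334 < 375).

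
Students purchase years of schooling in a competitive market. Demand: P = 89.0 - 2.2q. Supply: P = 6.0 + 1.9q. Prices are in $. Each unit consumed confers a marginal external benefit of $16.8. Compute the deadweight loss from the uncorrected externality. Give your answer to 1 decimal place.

DWL = $34.4

Market equilibrium (private): 6.0 + 1.9q = 89.0 - 2.2q → q_m = 20.2439.
Social marginal benefit = demand + MEB = 105.8 - 2.2q.
Set SMB = MC: 105.8 - 2.2q = 6.0 + 1.9q → q* = 24.3415.
Between q* and q_m the wedge SMB − MC runs linearly from 0 to MEB(q_m), so the loss is a triangle.
DWL = ½ × 4.0976 × 16.8000 = 34.4198.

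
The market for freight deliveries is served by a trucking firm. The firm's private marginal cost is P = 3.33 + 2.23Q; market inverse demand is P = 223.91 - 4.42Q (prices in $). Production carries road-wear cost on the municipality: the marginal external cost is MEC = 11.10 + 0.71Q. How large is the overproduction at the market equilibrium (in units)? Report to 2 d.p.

Market equilibrium (private): 3.33 + 2.23Q = 223.91 - 4.42Q → Q_m = 33.1699.
Social marginal cost = private MC + MEC = 14.43 + 2.94Q.
Set SMC = demand: 14.43 + 2.94Q = 223.91 - 4.42Q → Q* = 28.4620.
Gap = |33.1699 − 28.4620| = 4.7079.

4.71 units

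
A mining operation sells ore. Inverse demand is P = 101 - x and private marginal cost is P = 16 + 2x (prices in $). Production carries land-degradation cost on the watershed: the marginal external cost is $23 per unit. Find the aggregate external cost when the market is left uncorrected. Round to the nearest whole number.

$652

Market equilibrium (private): 16 + 2x = 101 - x → x_m = 28.3333.
Total external cost = MEC × x_m = 23 × 28.3333 = 651.6659.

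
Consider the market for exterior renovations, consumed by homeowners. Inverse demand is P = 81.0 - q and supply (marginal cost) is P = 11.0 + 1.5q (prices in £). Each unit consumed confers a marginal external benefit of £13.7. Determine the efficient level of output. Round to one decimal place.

Social marginal benefit = demand + MEB = 94.7 - q.
Set SMB = MC: 94.7 - q = 11.0 + 1.5q → q* = 33.4800.

q* = 33.5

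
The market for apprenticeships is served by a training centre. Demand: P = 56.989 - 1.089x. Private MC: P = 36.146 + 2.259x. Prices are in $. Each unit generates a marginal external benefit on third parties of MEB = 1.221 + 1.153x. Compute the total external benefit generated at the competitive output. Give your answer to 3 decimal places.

Market equilibrium (private): 36.146 + 2.259x = 56.989 - 1.089x → x_m = 6.2255.
Total external benefit = ∫₀^{x_m} (1.221 + 1.153x) dx = 1.221×6.2255 + ½×1.153×6.2255² = 29.9447.

$29.945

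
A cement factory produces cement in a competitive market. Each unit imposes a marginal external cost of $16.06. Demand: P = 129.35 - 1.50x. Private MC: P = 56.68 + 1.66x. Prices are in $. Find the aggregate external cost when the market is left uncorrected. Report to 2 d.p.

$369.33

Market equilibrium (private): 56.68 + 1.66x = 129.35 - 1.50x → x_m = 22.9968.
Total external cost = MEC × x_m = 16.06 × 22.9968 = 369.3286.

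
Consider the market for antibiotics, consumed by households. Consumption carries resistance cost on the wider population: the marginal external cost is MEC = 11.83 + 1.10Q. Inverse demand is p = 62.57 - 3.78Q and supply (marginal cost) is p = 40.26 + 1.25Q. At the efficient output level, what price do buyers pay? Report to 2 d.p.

P = 56.11

Social marginal benefit = demand − MEC = 50.74 - 4.88Q.
Set SMB = MC: 50.74 - 4.88Q = 40.26 + 1.25Q → Q* = 1.7096.
Consumer price on the demand curve at Q*: 62.57 − 3.78×1.7096 = 56.1077.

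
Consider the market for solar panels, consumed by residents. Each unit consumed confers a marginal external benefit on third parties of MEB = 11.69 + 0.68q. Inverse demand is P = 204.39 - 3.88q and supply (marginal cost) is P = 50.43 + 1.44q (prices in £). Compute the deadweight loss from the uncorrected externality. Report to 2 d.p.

Market equilibrium (private): 50.43 + 1.44q = 204.39 - 3.88q → q_m = 28.9398.
Social marginal benefit = demand + MEB = 216.08 - 3.20q.
Set SMB = MC: 216.08 - 3.20q = 50.43 + 1.44q → q* = 35.7004.
The loss is the area between SMB and MC from q* to q_m; with linear curves that's a triangle of height MEB(q_m).
DWL = ½ × 6.7606 × 31.3691 = 106.0370.

DWL = £106.04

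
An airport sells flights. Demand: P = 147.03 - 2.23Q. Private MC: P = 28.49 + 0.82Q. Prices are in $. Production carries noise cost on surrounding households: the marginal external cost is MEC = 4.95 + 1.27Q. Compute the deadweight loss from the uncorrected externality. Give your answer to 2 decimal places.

DWL = $341.38

Market equilibrium (private): 28.49 + 0.82Q = 147.03 - 2.23Q → Q_m = 38.8656.
Social marginal cost = private MC + MEC = 33.44 + 2.09Q.
Set SMC = demand: 33.44 + 2.09Q = 147.03 - 2.23Q → Q* = 26.2940.
Between Q* and Q_m the wedge SMC − demand runs linearly from 0 to MEC(Q_m), so the loss is a triangle.
DWL = ½ × 12.5716 × 54.3093 = 341.3774.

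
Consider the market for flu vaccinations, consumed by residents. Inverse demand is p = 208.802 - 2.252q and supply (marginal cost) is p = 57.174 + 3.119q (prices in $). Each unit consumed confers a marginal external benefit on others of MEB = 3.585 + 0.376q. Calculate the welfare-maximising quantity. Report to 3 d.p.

q* = 31.074

Social marginal benefit = demand + MEB = 212.387 - 1.876q.
Set SMB = MC: 212.387 - 1.876q = 57.174 + 3.119q → q* = 31.0737.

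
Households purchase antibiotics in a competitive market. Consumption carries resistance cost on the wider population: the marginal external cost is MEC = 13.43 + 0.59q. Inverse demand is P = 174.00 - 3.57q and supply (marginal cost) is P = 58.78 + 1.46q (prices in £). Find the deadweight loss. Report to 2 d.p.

Market equilibrium (private): 58.78 + 1.46q = 174.00 - 3.57q → q_m = 22.9066.
Social marginal benefit = demand − MEC = 160.57 - 4.16q.
Set SMB = MC: 160.57 - 4.16q = 58.78 + 1.46q → q* = 18.1121.
Between q* and q_m the wedge MC − SMB runs linearly from 0 to MEC(q_m), so the loss is a triangle.
DWL = ½ × 4.7945 × 26.9449 = 64.5937.

DWL = £64.59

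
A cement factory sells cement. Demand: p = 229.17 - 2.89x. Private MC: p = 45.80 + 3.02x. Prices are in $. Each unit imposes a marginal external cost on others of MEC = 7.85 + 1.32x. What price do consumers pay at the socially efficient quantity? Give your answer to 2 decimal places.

Social marginal cost = private MC + MEC = 53.65 + 4.34x.
Set SMC = demand: 53.65 + 4.34x = 229.17 - 2.89x → x* = 24.2766.
Consumer price on the demand curve at x*: 229.17 − 2.89×24.2766 = 159.0106.

P = $159.01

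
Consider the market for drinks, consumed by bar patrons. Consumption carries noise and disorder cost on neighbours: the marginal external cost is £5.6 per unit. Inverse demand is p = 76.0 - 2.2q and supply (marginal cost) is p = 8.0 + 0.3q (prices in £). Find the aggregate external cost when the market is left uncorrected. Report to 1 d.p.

Market equilibrium (private): 8.0 + 0.3q = 76.0 - 2.2q → q_m = 27.2000.
Total external cost = MEC × q_m = 5.6 × 27.2000 = 152.3200.

£152.3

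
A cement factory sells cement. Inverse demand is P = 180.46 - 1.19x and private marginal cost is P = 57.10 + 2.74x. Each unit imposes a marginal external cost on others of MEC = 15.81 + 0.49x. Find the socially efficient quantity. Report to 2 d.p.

x* = 24.33

Social marginal cost = private MC + MEC = 72.91 + 3.23x.
Set SMC = demand: 72.91 + 3.23x = 180.46 - 1.19x → x* = 24.3326.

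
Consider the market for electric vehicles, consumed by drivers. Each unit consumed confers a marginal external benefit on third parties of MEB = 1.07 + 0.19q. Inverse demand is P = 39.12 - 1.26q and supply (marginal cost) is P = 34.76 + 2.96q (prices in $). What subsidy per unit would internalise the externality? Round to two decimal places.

Social marginal benefit = demand + MEB = 40.19 - 1.07q.
Set SMB = MC: 40.19 - 1.07q = 34.76 + 2.96q → q* = 1.3474.
The Pigouvian subsidy equals MEB at q*: 1.07 + 0.19×1.3474 = 1.3260.

subsidy = $1.33 per unit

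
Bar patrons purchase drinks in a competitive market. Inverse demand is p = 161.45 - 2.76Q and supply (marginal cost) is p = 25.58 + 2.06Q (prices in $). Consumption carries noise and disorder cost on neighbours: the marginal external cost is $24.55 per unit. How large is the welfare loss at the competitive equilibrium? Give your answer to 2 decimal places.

Market equilibrium (private): 25.58 + 2.06Q = 161.45 - 2.76Q → Q_m = 28.1888.
Social marginal benefit = demand − MEC = 136.90 - 2.76Q.
Set SMB = MC: 136.90 - 2.76Q = 25.58 + 2.06Q → Q* = 23.0954.
Height of the DWL triangle at Q_m is MC(Q_m) − SMB(Q_m) = MEC(Q_m) = 24.5500.
DWL = ½ × 5.0934 × 24.5500 = 62.5215.

DWL = $62.52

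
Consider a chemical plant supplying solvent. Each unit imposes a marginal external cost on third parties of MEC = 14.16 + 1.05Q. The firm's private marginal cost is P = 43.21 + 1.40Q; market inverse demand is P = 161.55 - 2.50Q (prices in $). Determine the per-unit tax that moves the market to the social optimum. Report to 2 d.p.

tax = $36.26 per unit

Social marginal cost = private MC + MEC = 57.37 + 2.45Q.
Set SMC = demand: 57.37 + 2.45Q = 161.55 - 2.50Q → Q* = 21.0465.
The Pigouvian tax equals MEC at Q*: 14.16 + 1.05×21.0465 = 36.2588.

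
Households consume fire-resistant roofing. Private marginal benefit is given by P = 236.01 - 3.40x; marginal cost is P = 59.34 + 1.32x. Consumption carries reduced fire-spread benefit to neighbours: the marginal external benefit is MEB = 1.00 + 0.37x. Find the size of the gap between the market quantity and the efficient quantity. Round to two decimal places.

3.41 units

Market equilibrium (private): 59.34 + 1.32x = 236.01 - 3.40x → x_m = 37.4301.
Social marginal benefit = demand + MEB = 237.01 - 3.03x.
Set SMB = MC: 237.01 - 3.03x = 59.34 + 1.32x → x* = 40.8437.
Gap = |37.4301 − 40.8437| = 3.4136.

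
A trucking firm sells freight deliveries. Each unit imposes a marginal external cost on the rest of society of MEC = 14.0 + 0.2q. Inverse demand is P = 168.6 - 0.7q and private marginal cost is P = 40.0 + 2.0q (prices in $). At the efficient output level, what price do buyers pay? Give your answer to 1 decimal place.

P = $140.9

Social marginal cost = private MC + MEC = 54.0 + 2.2q.
Set SMC = demand: 54.0 + 2.2q = 168.6 - 0.7q → q* = 39.5172.
Consumer price on the demand curve at q*: 168.6 − 0.7×39.5172 = 140.9380.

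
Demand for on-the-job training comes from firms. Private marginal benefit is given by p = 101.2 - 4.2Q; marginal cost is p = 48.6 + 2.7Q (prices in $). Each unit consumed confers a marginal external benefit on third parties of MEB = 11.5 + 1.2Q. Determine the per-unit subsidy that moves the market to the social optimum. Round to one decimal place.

Social marginal benefit = demand + MEB = 112.7 - 3.0Q.
Set SMB = MC: 112.7 - 3.0Q = 48.6 + 2.7Q → Q* = 11.2456.
The Pigouvian subsidy equals MEB at Q*: 11.5 + 1.2×11.2456 = 24.9947.

subsidy = $25.0 per unit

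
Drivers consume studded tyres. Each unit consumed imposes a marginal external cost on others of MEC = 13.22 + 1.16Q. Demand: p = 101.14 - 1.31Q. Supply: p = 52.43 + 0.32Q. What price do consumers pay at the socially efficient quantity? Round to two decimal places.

P = 84.48

Social marginal benefit = demand − MEC = 87.92 - 2.47Q.
Set SMB = MC: 87.92 - 2.47Q = 52.43 + 0.32Q → Q* = 12.7204.
Consumer price on the demand curve at Q*: 101.14 − 1.31×12.7204 = 84.4763.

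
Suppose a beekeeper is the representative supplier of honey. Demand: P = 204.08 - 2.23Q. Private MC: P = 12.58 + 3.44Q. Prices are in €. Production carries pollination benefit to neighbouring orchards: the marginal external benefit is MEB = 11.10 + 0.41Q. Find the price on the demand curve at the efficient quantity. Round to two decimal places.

P = €118.19

Social marginal cost = private MC − MEB = 1.48 + 3.03Q.
Set SMC = demand: 1.48 + 3.03Q = 204.08 - 2.23Q → Q* = 38.5171.
Consumer price on the demand curve at Q*: 204.08 − 2.23×38.5171 = 118.1869.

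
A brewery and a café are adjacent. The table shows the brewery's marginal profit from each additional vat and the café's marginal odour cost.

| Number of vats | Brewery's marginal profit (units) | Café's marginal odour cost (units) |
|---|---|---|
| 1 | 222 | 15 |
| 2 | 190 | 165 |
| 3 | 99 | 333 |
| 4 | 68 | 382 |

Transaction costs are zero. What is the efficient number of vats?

2

Bargaining reaches the level where marginal profit last exceeds marginal odour cost.
That holds through level 2 (190 ≥ 165) but not at 3 (99 < 333).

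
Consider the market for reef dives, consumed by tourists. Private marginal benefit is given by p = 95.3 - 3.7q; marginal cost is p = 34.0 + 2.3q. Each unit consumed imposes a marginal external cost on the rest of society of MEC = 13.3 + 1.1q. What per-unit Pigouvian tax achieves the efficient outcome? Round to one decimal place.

tax = 20.7 per unit

Social marginal benefit = demand − MEC = 82.0 - 4.8q.
Set SMB = MC: 82.0 - 4.8q = 34.0 + 2.3q → q* = 6.7606.
The Pigouvian tax equals MEC at q*: 13.3 + 1.1×6.7606 = 20.7367.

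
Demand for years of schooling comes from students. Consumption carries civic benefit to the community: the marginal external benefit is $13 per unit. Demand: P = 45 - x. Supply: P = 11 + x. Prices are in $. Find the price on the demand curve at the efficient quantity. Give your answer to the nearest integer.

Social marginal benefit = demand + MEB = 58 - x.
Set SMB = MC: 58 - x = 11 + x → x* = 23.5000.
Consumer price on the demand curve at x*: 45 − 1×23.5000 = 21.5000.

P = $22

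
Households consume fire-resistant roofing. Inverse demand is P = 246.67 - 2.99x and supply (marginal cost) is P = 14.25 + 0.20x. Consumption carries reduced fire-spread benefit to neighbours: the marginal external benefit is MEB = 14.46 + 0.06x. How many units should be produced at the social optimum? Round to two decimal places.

Social marginal benefit = demand + MEB = 261.13 - 2.93x.
Set SMB = MC: 261.13 - 2.93x = 14.25 + 0.20x → x* = 78.8754.

x* = 78.88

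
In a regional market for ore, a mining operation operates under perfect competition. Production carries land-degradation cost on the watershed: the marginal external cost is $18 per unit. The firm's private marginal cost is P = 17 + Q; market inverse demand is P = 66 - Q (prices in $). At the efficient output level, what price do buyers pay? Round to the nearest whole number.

Social marginal cost = private MC + MEC = 35 + Q.
Set SMC = demand: 35 + Q = 66 - Q → Q* = 15.5000.
Consumer price on the demand curve at Q*: 66 − 1×15.5000 = 50.5000.

P = $51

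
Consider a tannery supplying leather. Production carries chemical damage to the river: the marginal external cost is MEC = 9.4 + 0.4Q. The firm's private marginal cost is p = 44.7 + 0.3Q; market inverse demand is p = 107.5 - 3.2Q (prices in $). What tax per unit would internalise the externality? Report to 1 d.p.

tax = $14.9 per unit

Social marginal cost = private MC + MEC = 54.1 + 0.7Q.
Set SMC = demand: 54.1 + 0.7Q = 107.5 - 3.2Q → Q* = 13.6923.
The Pigouvian tax equals MEC at Q*: 9.4 + 0.4×13.6923 = 14.8769.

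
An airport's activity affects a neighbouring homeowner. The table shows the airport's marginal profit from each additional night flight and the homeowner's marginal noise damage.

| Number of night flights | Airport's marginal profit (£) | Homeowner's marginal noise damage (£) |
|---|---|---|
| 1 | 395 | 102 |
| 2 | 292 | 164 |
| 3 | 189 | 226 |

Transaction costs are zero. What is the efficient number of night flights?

2

Bargaining reaches the level where marginal profit last exceeds marginal noise damage.
That holds through level 2 (292 ≥ 164) but not at 3 (189 < 226).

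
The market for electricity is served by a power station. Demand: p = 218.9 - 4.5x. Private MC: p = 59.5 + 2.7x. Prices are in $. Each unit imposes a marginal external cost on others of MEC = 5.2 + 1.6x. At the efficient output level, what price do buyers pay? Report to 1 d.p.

P = $140.0

Social marginal cost = private MC + MEC = 64.7 + 4.3x.
Set SMC = demand: 64.7 + 4.3x = 218.9 - 4.5x → x* = 17.5227.
Consumer price on the demand curve at x*: 218.9 − 4.5×17.5227 = 140.0479.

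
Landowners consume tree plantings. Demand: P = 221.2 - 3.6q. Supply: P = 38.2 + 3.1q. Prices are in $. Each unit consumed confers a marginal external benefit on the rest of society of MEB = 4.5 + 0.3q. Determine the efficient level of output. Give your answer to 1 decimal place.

Social marginal benefit = demand + MEB = 225.7 - 3.3q.
Set SMB = MC: 225.7 - 3.3q = 38.2 + 3.1q → q* = 29.2969.

q* = 29.3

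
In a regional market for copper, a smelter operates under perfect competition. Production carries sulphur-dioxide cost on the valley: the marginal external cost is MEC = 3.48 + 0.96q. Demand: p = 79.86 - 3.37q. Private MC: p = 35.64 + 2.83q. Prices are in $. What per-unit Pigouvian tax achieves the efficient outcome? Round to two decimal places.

tax = $8.94 per unit

Social marginal cost = private MC + MEC = 39.12 + 3.79q.
Set SMC = demand: 39.12 + 3.79q = 79.86 - 3.37q → q* = 5.6899.
The Pigouvian tax equals MEC at q*: 3.48 + 0.96×5.6899 = 8.9423.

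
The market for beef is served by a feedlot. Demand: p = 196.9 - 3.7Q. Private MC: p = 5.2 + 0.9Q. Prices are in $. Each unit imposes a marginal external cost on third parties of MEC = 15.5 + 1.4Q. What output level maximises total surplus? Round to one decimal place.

Social marginal cost = private MC + MEC = 20.7 + 2.3Q.
Set SMC = demand: 20.7 + 2.3Q = 196.9 - 3.7Q → Q* = 29.3667.

Q* = 29.4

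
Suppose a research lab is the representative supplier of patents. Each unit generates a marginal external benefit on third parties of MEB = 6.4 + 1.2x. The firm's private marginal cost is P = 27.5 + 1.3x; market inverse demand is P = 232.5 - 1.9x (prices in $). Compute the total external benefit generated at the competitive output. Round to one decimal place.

$2872.4

Market equilibrium (private): 27.5 + 1.3x = 232.5 - 1.9x → x_m = 64.0625.
Total external benefit = ∫₀^{x_m} (6.4 + 1.2x) dx = 6.4×64.0625 + ½×1.2×64.0625² = 2872.4023.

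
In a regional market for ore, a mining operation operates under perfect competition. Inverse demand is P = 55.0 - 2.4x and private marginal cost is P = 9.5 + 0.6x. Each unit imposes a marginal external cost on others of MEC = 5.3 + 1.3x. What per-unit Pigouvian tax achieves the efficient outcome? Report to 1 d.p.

tax = 17.5 per unit

Social marginal cost = private MC + MEC = 14.8 + 1.9x.
Set SMC = demand: 14.8 + 1.9x = 55.0 - 2.4x → x* = 9.3488.
The Pigouvian tax equals MEC at x*: 5.3 + 1.3×9.3488 = 17.4534.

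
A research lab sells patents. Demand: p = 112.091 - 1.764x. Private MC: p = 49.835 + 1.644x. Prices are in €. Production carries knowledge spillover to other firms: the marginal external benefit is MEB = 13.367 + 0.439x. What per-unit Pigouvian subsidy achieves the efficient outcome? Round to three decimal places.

Social marginal cost = private MC − MEB = 36.468 + 1.205x.
Set SMC = demand: 36.468 + 1.205x = 112.091 - 1.764x → x* = 25.4709.
The Pigouvian subsidy equals MEB at x*: 13.367 + 0.439×25.4709 = 24.5487.

subsidy = €24.549 per unit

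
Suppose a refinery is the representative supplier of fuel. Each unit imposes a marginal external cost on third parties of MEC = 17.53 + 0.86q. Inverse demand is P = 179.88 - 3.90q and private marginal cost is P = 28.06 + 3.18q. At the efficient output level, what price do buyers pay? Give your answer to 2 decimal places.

Social marginal cost = private MC + MEC = 45.59 + 4.04q.
Set SMC = demand: 45.59 + 4.04q = 179.88 - 3.90q → q* = 16.9131.
Consumer price on the demand curve at q*: 179.88 − 3.90×16.9131 = 113.9189.

P = 113.92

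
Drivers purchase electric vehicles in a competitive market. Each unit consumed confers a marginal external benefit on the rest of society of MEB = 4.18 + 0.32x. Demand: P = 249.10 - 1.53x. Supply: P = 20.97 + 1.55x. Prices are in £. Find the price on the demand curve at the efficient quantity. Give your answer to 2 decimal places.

Social marginal benefit = demand + MEB = 253.28 - 1.21x.
Set SMB = MC: 253.28 - 1.21x = 20.97 + 1.55x → x* = 84.1703.
Consumer price on the demand curve at x*: 249.10 − 1.53×84.1703 = 120.3194.

P = £120.32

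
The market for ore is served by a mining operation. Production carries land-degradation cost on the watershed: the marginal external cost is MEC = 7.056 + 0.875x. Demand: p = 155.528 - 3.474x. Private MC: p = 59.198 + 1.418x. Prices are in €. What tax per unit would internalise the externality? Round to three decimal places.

tax = €20.601 per unit

Social marginal cost = private MC + MEC = 66.254 + 2.293x.
Set SMC = demand: 66.254 + 2.293x = 155.528 - 3.474x → x* = 15.4801.
The Pigouvian tax equals MEC at x*: 7.056 + 0.875×15.4801 = 20.6011.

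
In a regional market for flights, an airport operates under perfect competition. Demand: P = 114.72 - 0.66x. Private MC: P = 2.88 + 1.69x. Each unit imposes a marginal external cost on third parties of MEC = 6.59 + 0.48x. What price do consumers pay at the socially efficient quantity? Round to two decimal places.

Social marginal cost = private MC + MEC = 9.47 + 2.17x.
Set SMC = demand: 9.47 + 2.17x = 114.72 - 0.66x → x* = 37.1908.
Consumer price on the demand curve at x*: 114.72 − 0.66×37.1908 = 90.1741.

P = 90.17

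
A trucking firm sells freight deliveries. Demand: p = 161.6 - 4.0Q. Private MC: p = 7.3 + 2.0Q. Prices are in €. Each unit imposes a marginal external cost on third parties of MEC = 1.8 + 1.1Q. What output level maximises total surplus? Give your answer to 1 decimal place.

Q* = 21.5

Social marginal cost = private MC + MEC = 9.1 + 3.1Q.
Set SMC = demand: 9.1 + 3.1Q = 161.6 - 4.0Q → Q* = 21.4789.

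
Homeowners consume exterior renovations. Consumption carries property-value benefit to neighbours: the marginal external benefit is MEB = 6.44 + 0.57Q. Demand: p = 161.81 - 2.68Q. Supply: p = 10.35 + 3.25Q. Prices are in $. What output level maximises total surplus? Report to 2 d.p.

Social marginal benefit = demand + MEB = 168.25 - 2.11Q.
Set SMB = MC: 168.25 - 2.11Q = 10.35 + 3.25Q → Q* = 29.4590.

Q* = 29.46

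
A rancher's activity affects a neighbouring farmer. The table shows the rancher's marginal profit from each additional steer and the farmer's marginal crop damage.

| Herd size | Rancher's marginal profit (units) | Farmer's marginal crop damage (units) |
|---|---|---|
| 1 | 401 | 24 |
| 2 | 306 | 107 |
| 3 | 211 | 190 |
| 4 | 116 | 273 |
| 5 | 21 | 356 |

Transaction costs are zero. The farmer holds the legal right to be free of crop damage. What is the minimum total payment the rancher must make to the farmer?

Efficient level: marginal profit ≥ marginal crop damage through level 3, so k* = 3.
With the farmer holding the right, the rancher must at least compensate total damage at k*: 24 + 107 + 190 = 321.

321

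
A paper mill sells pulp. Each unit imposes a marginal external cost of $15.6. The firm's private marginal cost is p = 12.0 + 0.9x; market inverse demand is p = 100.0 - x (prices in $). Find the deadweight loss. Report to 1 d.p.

DWL = $64.0

Market equilibrium (private): 12.0 + 0.9x = 100.0 - x → x_m = 46.3158.
Social marginal cost = private MC + MEC = 27.6 + 0.9x.
Set SMC = demand: 27.6 + 0.9x = 100.0 - x → x* = 38.1053.
Height of the DWL triangle at x_m is SMC(x_m) − demand(x_m) = MEC(x_m) = 15.6000.
DWL = ½ × 8.2105 × 15.6000 = 64.0419.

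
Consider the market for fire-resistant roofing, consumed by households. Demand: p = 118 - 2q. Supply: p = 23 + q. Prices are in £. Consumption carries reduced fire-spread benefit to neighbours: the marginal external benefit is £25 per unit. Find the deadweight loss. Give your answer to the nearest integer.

Market equilibrium (private): 23 + q = 118 - 2q → q_m = 31.6667.
Social marginal benefit = demand + MEB = 143 - 2q.
Set SMB = MC: 143 - 2q = 23 + q → q* = 40.0000.
The welfare-loss triangle has base |q_m − q*| and height MEB(q_m) (the vertical gap between SMB and MC is zero at q* and MEB at q_m).
DWL = ½ × 8.3333 × 25.0000 = 104.1663.

DWL = £104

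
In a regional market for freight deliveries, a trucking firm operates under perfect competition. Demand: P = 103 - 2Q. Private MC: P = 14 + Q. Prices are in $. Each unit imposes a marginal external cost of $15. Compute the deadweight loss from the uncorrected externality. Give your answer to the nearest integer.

DWL = $38

Market equilibrium (private): 14 + Q = 103 - 2Q → Q_m = 29.6667.
Social marginal cost = private MC + MEC = 29 + Q.
Set SMC = demand: 29 + Q = 103 - 2Q → Q* = 24.6667.
Between Q* and Q_m the wedge SMC − demand runs linearly from 0 to MEC(Q_m), so the loss is a triangle.
DWL = ½ × 5.0000 × 15.0000 = 37.5000.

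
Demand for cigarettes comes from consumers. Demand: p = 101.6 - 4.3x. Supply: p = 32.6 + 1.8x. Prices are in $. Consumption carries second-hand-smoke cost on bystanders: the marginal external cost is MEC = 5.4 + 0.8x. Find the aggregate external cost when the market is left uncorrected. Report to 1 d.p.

$112.3

Market equilibrium (private): 32.6 + 1.8x = 101.6 - 4.3x → x_m = 11.3115.
Total external cost = ∫₀^{x_m} (5.4 + 0.8x) dx = 5.4×11.3115 + ½×0.8×11.3115² = 112.2621.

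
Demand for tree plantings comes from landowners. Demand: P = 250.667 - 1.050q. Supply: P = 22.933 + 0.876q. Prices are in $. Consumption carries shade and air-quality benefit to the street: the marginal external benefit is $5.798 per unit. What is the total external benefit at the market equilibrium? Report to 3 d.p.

Market equilibrium (private): 22.933 + 0.876q = 250.667 - 1.050q → q_m = 118.2420.
Total external benefit = MEB × q_m = 5.798 × 118.2420 = 685.5671.

$685.567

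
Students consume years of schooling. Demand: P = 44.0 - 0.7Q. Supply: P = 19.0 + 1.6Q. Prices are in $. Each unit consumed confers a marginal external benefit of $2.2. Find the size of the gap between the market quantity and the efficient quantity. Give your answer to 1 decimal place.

Market equilibrium (private): 19.0 + 1.6Q = 44.0 - 0.7Q → Q_m = 10.8696.
Social marginal benefit = demand + MEB = 46.2 - 0.7Q.
Set SMB = MC: 46.2 - 0.7Q = 19.0 + 1.6Q → Q* = 11.8261.
Gap = |10.8696 − 11.8261| = 0.9565.

1.0 units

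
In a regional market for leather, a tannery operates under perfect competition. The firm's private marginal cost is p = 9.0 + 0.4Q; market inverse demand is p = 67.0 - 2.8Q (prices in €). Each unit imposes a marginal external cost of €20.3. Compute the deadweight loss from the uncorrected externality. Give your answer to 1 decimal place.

DWL = €64.4

Market equilibrium (private): 9.0 + 0.4Q = 67.0 - 2.8Q → Q_m = 18.1250.
Social marginal cost = private MC + MEC = 29.3 + 0.4Q.
Set SMC = demand: 29.3 + 0.4Q = 67.0 - 2.8Q → Q* = 11.7813.
Height of the DWL triangle at Q_m is SMC(Q_m) − demand(Q_m) = MEC(Q_m) = 20.3000.
DWL = ½ × 6.3437 × 20.3000 = 64.3886.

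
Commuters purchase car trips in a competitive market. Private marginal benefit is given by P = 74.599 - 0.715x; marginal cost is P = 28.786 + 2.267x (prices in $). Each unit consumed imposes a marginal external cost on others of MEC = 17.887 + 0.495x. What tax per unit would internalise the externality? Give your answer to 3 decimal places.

tax = $21.863 per unit

Social marginal benefit = demand − MEC = 56.712 - 1.210x.
Set SMB = MC: 56.712 - 1.210x = 28.786 + 2.267x → x* = 8.0316.
The Pigouvian tax equals MEC at x*: 17.887 + 0.495×8.0316 = 21.8626.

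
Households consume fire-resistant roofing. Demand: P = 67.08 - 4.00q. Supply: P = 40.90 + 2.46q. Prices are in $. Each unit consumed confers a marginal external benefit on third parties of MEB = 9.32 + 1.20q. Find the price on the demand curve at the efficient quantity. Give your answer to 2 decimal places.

Social marginal benefit = demand + MEB = 76.40 - 2.80q.
Set SMB = MC: 76.40 - 2.80q = 40.90 + 2.46q → q* = 6.7490.
Consumer price on the demand curve at q*: 67.08 − 4.00×6.7490 = 40.0840.

P = $40.08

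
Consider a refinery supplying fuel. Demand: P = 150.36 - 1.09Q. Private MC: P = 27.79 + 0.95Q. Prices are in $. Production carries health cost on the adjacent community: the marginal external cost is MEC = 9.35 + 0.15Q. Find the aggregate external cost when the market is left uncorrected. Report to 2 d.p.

$832.53

Market equilibrium (private): 27.79 + 0.95Q = 150.36 - 1.09Q → Q_m = 60.0833.
Total external cost = ∫₀^{Q_m} (9.35 + 0.15Q) dQ = 9.35×60.0833 + ½×0.15×60.0833² = 832.5291.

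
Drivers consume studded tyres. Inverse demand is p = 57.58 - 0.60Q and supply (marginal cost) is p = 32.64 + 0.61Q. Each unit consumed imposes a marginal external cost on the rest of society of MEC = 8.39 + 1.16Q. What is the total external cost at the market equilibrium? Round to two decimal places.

Market equilibrium (private): 32.64 + 0.61Q = 57.58 - 0.60Q → Q_m = 20.6116.
Total external cost = ∫₀^{Q_m} (8.39 + 1.16Q) dQ = 8.39×20.6116 + ½×1.16×20.6116² = 419.3374.

419.34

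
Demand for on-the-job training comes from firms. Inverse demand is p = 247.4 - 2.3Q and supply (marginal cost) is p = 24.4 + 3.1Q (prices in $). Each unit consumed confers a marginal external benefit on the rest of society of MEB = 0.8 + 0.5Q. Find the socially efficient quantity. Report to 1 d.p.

Q* = 45.7

Social marginal benefit = demand + MEB = 248.2 - 1.8Q.
Set SMB = MC: 248.2 - 1.8Q = 24.4 + 3.1Q → Q* = 45.6735.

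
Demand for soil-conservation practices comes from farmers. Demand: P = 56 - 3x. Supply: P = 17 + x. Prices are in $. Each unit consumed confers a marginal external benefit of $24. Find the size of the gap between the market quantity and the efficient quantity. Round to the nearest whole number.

6 units

Market equilibrium (private): 17 + x = 56 - 3x → x_m = 9.7500.
Social marginal benefit = demand + MEB = 80 - 3x.
Set SMB = MC: 80 - 3x = 17 + x → x* = 15.7500.
Gap = |9.7500 − 15.7500| = 6.0000.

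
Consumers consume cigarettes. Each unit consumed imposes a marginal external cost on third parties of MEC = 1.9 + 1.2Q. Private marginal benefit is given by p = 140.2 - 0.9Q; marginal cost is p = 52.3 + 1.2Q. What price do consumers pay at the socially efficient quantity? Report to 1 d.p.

P = 116.7

Social marginal benefit = demand − MEC = 138.3 - 2.1Q.
Set SMB = MC: 138.3 - 2.1Q = 52.3 + 1.2Q → Q* = 26.0606.
Consumer price on the demand curve at Q*: 140.2 − 0.9×26.0606 = 116.7455.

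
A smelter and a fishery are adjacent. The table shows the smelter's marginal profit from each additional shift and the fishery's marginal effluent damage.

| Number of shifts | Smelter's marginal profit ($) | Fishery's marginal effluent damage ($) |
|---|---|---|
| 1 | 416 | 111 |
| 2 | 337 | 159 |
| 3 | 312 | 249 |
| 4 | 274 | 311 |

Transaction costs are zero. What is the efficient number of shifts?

Bargaining reaches the level where marginal profit last exceeds marginal effluent damage.
That holds through level 3 (312 ≥ 249) but not at 4 (274 < 311).

3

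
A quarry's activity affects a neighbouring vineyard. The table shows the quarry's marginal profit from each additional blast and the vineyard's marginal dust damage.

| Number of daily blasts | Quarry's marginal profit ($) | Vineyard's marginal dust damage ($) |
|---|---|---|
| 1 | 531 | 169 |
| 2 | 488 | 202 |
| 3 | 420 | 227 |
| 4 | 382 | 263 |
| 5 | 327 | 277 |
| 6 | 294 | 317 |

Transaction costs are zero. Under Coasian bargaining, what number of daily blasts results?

Bargaining reaches the level where marginal profit last exceeds marginal dust damage.
That holds through level 5 (327 ≥ 277) but not at 6 (294 < 317).

5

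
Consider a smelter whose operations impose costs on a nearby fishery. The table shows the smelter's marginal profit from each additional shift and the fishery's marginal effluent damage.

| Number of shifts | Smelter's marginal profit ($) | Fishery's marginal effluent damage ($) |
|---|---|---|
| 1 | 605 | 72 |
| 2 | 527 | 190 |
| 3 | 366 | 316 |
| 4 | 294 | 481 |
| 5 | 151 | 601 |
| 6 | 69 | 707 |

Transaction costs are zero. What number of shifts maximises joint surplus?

Bargaining reaches the level where marginal profit last exceeds marginal effluent damage.
That holds through level 3 (366 ≥ 316) but not at 4 (294 < 481).

3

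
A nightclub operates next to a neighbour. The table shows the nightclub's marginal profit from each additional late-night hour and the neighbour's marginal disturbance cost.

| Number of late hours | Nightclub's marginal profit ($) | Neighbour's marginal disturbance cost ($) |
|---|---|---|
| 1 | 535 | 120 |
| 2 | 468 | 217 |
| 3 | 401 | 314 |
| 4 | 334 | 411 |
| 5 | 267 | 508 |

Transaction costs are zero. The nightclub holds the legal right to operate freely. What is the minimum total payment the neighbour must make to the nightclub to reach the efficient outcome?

$601

Left alone the nightclub would choose level 5 (marginal profit stays positive).
Efficient level: k* = 3 (marginal profit ≥ marginal disturbance cost through 3).
The neighbour must at least cover the nightclub's forgone profit from cutting 5→3: 334 + 267 = 601.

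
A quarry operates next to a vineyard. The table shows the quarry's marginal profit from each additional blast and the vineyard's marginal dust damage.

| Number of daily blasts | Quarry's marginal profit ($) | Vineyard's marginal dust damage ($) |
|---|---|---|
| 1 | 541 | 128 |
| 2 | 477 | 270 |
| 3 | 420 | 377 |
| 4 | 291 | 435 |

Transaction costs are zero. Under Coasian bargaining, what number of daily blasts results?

Bargaining reaches the level where marginal profit last exceeds marginal dust damage.
That holds through level 3 (420 ≥ 377) but not at 4 (291 < 435).

3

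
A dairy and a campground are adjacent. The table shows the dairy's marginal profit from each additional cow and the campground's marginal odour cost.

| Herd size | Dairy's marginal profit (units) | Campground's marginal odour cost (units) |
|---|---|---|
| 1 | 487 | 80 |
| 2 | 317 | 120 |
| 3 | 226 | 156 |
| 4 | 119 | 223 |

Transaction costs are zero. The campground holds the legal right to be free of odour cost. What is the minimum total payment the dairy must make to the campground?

356

Efficient level: marginal profit ≥ marginal odour cost through level 3, so k* = 3.
With the campground holding the right, the dairy must at least compensate total damage at k*: 80 + 120 + 156 = 356.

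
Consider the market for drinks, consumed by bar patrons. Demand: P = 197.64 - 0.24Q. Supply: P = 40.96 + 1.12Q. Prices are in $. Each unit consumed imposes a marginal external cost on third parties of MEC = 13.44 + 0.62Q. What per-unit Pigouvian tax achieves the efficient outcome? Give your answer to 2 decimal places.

Social marginal benefit = demand − MEC = 184.20 - 0.86Q.
Set SMB = MC: 184.20 - 0.86Q = 40.96 + 1.12Q → Q* = 72.3434.
The Pigouvian tax equals MEC at Q*: 13.44 + 0.62×72.3434 = 58.2929.

tax = $58.29 per unit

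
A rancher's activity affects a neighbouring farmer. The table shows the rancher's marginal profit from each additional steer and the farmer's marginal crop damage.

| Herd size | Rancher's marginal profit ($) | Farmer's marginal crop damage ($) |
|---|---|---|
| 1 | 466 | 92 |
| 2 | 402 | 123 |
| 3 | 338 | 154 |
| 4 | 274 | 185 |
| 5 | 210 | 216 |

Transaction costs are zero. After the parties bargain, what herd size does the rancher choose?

4

Bargaining reaches the level where marginal profit last exceeds marginal crop damage.
That holds through level 4 (274 ≥ 185) but not at 5 (210 < 216).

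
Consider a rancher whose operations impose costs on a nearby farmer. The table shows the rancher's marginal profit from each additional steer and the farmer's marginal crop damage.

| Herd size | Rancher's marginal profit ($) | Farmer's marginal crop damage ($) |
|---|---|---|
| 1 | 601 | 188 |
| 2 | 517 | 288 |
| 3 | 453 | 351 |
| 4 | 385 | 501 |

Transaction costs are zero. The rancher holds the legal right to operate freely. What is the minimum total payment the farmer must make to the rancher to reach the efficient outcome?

Left alone the rancher would choose level 4 (marginal profit stays positive).
Efficient level: k* = 3 (marginal profit ≥ marginal crop damage through 3).
The farmer must at least cover the rancher's forgone profit from cutting 4→3: 385 = 385.

$385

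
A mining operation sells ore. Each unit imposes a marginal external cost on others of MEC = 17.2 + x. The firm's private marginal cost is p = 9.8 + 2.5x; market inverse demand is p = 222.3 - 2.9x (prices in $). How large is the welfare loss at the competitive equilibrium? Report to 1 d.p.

DWL = $249.9

Market equilibrium (private): 9.8 + 2.5x = 222.3 - 2.9x → x_m = 39.3519.
Social marginal cost = private MC + MEC = 27.0 + 3.5x.
Set SMC = demand: 27.0 + 3.5x = 222.3 - 2.9x → x* = 30.5156.
The loss is the area between SMC and demand from x* to x_m; with linear curves that's a triangle of height MEC(x_m).
DWL = ½ × 8.8363 × 56.5519 = 249.8548.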